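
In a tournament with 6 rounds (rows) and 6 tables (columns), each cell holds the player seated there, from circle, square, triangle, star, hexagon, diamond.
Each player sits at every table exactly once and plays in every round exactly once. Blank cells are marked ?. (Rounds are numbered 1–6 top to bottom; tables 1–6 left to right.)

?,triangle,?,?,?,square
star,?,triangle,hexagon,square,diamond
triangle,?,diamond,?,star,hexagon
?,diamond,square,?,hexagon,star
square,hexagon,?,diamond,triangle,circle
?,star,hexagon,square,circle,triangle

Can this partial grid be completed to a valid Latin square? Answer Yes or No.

No round or table among the givens repeats a symbol, and propagating forced cells runs into no contradiction.
One valid completion exists (for instance, hexagon triangle circle star diamond square / star circle triangle hexagon square diamond / triangle square diamond circle star hexagon / circle diamond square triangle hexagon star / square hexagon star diamond triangle circle / diamond star hexagon square circle triangle).

Yes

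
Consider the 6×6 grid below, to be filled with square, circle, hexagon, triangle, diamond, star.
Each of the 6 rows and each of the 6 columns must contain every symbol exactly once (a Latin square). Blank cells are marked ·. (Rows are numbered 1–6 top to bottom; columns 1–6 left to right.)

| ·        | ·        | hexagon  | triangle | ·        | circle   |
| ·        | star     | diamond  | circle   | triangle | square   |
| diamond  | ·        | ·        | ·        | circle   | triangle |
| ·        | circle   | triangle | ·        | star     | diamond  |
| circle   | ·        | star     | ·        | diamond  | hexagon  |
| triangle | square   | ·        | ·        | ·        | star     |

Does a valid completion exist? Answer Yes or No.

Yes

No row or column among the givens repeats a symbol, and propagating forced cells runs into no contradiction.
One valid completion exists (for instance, star diamond hexagon triangle square circle / hexagon star diamond circle triangle square / diamond hexagon square star circle triangle / square circle triangle hexagon star diamond / circle triangle star square diamond hexagon / triangle square circle diamond hexagon star).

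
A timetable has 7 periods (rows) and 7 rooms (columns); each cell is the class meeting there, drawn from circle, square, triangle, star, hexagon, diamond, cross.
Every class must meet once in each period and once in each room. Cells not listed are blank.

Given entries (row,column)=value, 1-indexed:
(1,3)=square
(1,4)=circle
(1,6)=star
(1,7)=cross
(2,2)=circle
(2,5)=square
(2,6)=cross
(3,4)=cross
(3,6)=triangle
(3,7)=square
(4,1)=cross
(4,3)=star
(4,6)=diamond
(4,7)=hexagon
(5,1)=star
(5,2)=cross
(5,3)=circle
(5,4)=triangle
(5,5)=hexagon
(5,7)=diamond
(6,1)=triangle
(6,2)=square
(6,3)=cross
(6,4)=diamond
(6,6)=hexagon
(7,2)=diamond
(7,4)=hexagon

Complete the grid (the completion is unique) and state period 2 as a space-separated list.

Period 2, room 4: period 2 has {circle, square, cross} and room 4 has {circle, triangle, hexagon, diamond, cross}, leaving only star.
Period 2, room 7: period 2 has {circle, square, star, cross} and room 7 has {square, hexagon, diamond, cross}, leaving only triangle.
Period 4, room 2: period 4 has {star, hexagon, diamond, cross} and room 2 has {circle, square, diamond, cross}, leaving only triangle.
Period 1, room 2: period 1 has {circle, square, star, cross} and room 2 has {circle, square, triangle, diamond, cross}, leaving only hexagon.
Period 1, room 1: period 1 has {circle, square, star, hexagon, cross} and room 1 has {triangle, star, cross}, leaving only diamond.
Period 2, room 1: period 2 has {circle, square, triangle, star, cross} and room 1 has {triangle, star, diamond, cross}, leaving only hexagon.
Period 2, room 3: period 2 has {circle, square, triangle, star, hexagon, cross} and room 3 has {circle, square, star, cross}, leaving only diamond.
So period 2 reads: hexagon circle diamond star square cross triangle.

hexagon circle diamond star square cross triangle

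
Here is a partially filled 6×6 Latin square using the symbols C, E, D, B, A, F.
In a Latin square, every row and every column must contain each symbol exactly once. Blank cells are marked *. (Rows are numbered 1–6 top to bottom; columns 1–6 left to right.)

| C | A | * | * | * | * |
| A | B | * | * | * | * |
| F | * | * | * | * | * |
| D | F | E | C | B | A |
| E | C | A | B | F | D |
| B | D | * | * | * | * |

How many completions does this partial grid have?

14

Row 1, column 3: eliminating its row and column leaves {D, B, F}.
Row 1, column 4: eliminating its row and column leaves {E, D, F}.
Row 1, column 5: eliminating its row and column leaves {E, D}.
Row 1, column 6: eliminating its row and column leaves {E, B, F}.
Row 2, column 3: eliminating its row and column leaves {C, D, F}.
Row 2, column 4: eliminating its row and column leaves {E, D, F}.
Row 2, column 5: eliminating its row and column leaves {C, E, D}.
Row 2, column 6: eliminating its row and column leaves {C, E, F}.
Row 3, column 2: eliminating its row and column leaves {E}.
Row 3, column 3: eliminating its row and column leaves {C, D, B}.
Row 3, column 4: eliminating its row and column leaves {E, D, A}.
Row 3, column 5: eliminating its row and column leaves {C, E, D, A}.
Row 3, column 6: eliminating its row and column leaves {C, E, B}.
Row 6, column 3: eliminating its row and column leaves {C, F}.
Row 6, column 4: eliminating its row and column leaves {E, A, F}.
Row 6, column 5: eliminating its row and column leaves {C, E, A}.
Row 6, column 6: eliminating its row and column leaves {C, E, F}.
Enumerating the assignments across these blanks that avoid any row or column repeat gives 14 completions.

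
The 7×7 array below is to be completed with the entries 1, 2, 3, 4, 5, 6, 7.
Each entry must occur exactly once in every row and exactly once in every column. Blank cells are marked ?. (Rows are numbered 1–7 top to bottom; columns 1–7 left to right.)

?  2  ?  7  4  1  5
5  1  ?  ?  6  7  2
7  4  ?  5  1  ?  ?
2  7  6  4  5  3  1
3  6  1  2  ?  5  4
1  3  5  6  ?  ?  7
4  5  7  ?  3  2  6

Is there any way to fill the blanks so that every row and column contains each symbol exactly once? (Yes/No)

Yes

No row or column among the givens repeats a symbol, and propagating forced cells runs into no contradiction.
One valid completion exists (for instance, 6 2 3 7 4 1 5 / 5 1 4 3 6 7 2 / 7 4 2 5 1 6 3 / 2 7 6 4 5 3 1 / 3 6 1 2 7 5 4 / 1 3 5 6 2 4 7 / 4 5 7 1 3 2 6).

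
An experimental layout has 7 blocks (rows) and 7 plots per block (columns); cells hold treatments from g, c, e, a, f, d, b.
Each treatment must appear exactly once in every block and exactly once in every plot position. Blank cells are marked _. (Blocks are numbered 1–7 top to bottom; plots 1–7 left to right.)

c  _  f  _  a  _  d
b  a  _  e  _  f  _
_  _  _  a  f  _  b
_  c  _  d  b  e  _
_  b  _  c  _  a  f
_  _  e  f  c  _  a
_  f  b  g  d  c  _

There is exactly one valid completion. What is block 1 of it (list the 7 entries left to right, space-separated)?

Block 1, plot 4: block 1 has {c, a, f, d} and plot 4 has {g, c, e, a, f, d}, leaving only b.
Block 1, plot 6: block 1 has {c, a, f, d, b} and plot 6 has {c, e, a, f}, leaving only g.
Block 1, plot 2: block 1 has {g, c, a, f, d, b} and plot 2 has {c, a, f, b}, leaving only e.
So block 1 reads: c e f b a g d.

c e f b a g d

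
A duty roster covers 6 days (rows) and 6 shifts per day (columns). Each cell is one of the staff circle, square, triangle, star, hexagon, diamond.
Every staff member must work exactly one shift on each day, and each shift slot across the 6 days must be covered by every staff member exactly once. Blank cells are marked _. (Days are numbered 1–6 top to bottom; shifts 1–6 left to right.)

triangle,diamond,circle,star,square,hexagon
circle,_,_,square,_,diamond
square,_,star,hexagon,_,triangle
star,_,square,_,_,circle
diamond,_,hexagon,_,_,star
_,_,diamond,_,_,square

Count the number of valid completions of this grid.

Day 2, shift 2: eliminating its day and shift leaves {triangle, star, hexagon}.
Day 2, shift 3: eliminating its day and shift leaves {triangle}.
Day 2, shift 5: eliminating its day and shift leaves {triangle, star, hexagon}.
Day 3, shift 2: eliminating its day and shift leaves {circle}.
Day 3, shift 5: eliminating its day and shift leaves {circle, diamond}.
Day 4, shift 2: eliminating its day and shift leaves {triangle, hexagon}.
Day 4, shift 4: eliminating its day and shift leaves {triangle, diamond}.
Day 4, shift 5: eliminating its day and shift leaves {triangle, hexagon, diamond}.
Day 5, shift 2: eliminating its day and shift leaves {circle, square, triangle}.
Day 5, shift 4: eliminating its day and shift leaves {circle, triangle}.
Day 5, shift 5: eliminating its day and shift leaves {circle, triangle}.
Day 6, shift 1: eliminating its day and shift leaves {hexagon}.
Day 6, shift 2: eliminating its day and shift leaves {circle, triangle, star, hexagon}.
Day 6, shift 4: eliminating its day and shift leaves {circle, triangle}.
Day 6, shift 5: eliminating its day and shift leaves {circle, triangle, star, hexagon}.
Enumerating the assignments across these blanks that avoid any day or shift repeat gives 3 completions.

3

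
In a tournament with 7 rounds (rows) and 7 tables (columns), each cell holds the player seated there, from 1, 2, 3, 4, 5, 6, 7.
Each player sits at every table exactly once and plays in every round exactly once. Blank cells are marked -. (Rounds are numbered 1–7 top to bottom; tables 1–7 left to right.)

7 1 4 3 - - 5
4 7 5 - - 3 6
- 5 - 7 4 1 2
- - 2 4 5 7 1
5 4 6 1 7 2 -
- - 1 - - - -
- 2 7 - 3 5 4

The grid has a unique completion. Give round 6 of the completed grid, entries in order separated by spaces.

2 3 1 5 6 4 7

Round 1, table 6: round 1 has {1, 3, 4, 5, 7} and table 6 has {1, 2, 3, 5, 7}, leaving only 6.
Round 6, table 6: round 6 has {1} and table 6 has {1, 2, 3, 5, 6, 7}, leaving only 4.
Round 1, table 5: round 1 has {1, 3, 4, 5, 6, 7} and table 5 has {3, 4, 5, 7}, leaving only 2.
Round 6, table 5: round 6 has {1, 4} and table 5 has {2, 3, 4, 5, 7}, leaving only 6.
Round 6, table 2: round 6 has {1, 4, 6} and table 2 has {1, 2, 4, 5, 7}, leaving only 3.
Round 6, table 1: round 6 has {1, 3, 4, 6} and table 1 has {4, 5, 7}, leaving only 2.
Round 6, table 4: round 6 has {1, 2, 3, 4, 6} and table 4 has {1, 3, 4, 7}, leaving only 5.
Round 6, table 7: round 6 has {1, 2, 3, 4, 5, 6} and table 7 has {1, 2, 4, 5, 6}, leaving only 7.
So round 6 reads: 2 3 1 5 6 4 7.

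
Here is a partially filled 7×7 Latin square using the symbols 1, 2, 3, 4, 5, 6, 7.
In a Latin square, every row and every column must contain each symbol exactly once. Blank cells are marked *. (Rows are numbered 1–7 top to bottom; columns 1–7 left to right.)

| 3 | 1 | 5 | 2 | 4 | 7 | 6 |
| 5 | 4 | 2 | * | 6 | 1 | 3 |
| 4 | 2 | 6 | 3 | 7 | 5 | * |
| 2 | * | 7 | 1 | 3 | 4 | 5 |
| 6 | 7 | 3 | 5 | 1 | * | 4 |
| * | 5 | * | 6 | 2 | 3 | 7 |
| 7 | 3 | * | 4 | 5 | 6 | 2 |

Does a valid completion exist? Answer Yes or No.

No row or column among the givens repeats a symbol, and propagating forced cells runs into no contradiction.
One valid completion exists (for instance, 3 1 5 2 4 7 6 / 5 4 2 7 6 1 3 / 4 2 6 3 7 5 1 / 2 6 7 1 3 4 5 / 6 7 3 5 1 2 4 / 1 5 4 6 2 3 7 / 7 3 1 4 5 6 2).

Yes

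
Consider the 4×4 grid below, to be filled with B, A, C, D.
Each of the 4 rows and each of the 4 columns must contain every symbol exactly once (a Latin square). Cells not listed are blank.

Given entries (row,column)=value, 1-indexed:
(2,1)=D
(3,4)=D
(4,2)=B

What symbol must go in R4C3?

D

Row 4, column 3 is narrowed to {A, C, D}.
If it were A, then row 4, column 4 would be left with no valid symbol.
If it were C, then row 4, column 4 would be left with no valid symbol.
So row 4, column 3 must be D.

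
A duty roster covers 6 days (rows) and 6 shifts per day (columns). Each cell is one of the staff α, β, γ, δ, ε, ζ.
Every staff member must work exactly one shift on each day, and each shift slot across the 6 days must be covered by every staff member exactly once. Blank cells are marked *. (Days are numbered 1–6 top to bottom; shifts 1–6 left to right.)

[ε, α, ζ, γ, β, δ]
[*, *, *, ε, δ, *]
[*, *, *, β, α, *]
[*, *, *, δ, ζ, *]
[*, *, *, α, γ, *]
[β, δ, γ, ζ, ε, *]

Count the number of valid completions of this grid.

Day 2, shift 1: eliminating its day and shift leaves {α, γ, ζ}.
Day 2, shift 2: eliminating its day and shift leaves {β, γ, ζ}.
Day 2, shift 3: eliminating its day and shift leaves {α, β}.
Day 2, shift 6: eliminating its day and shift leaves {α, β, γ, ζ}.
Day 3, shift 1: eliminating its day and shift leaves {γ, δ, ζ}.
Day 3, shift 2: eliminating its day and shift leaves {γ, ε, ζ}.
Day 3, shift 3: eliminating its day and shift leaves {δ, ε}.
Day 3, shift 6: eliminating its day and shift leaves {γ, ε, ζ}.
Day 4, shift 1: eliminating its day and shift leaves {α, γ}.
Day 4, shift 2: eliminating its day and shift leaves {β, γ, ε}.
Day 4, shift 3: eliminating its day and shift leaves {α, β, ε}.
Day 4, shift 6: eliminating its day and shift leaves {α, β, γ, ε}.
Day 5, shift 1: eliminating its day and shift leaves {δ, ζ}.
Day 5, shift 2: eliminating its day and shift leaves {β, ε, ζ}.
Day 5, shift 3: eliminating its day and shift leaves {β, δ, ε}.
Day 5, shift 6: eliminating its day and shift leaves {β, ε, ζ}.
Day 6, shift 6: eliminating its day and shift leaves {α}.
Enumerating the assignments across these blanks that avoid any day or shift repeat gives 20 completions.

20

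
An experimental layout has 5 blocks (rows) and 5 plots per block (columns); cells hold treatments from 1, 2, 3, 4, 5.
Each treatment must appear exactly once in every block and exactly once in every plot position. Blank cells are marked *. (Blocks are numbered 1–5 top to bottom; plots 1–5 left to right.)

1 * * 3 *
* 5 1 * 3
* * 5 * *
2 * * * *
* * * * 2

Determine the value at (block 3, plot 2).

Block 2, plot 1: block 2 has {1, 3, 5} and plot 1 has {1, 2}, leaving only 4.
Block 2, plot 4: block 2 has {1, 3, 4, 5} and plot 4 has {3}, leaving only 2.
Block 3, plot 1: block 3 has {5} and plot 1 has {1, 2, 4}, leaving only 3.
Block 5, plot 1: block 5 has {2} and plot 1 has {1, 2, 3, 4}, leaving only 5.
Block 3, plot 2 is narrowed to {1, 2, 4}.
If it were 1, then block 3, plot 5 would be left with no valid symbol.
If it were 4, then block 3, plot 5 would be left with no valid symbol.
So block 3, plot 2 must be 2.

2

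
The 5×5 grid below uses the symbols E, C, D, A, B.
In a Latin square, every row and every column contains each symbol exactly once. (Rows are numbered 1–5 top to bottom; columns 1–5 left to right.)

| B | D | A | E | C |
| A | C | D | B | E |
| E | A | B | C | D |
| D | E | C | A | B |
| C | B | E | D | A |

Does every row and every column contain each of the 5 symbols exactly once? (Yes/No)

Each row is a permutation of the 5 symbols, and so is each column.

Yes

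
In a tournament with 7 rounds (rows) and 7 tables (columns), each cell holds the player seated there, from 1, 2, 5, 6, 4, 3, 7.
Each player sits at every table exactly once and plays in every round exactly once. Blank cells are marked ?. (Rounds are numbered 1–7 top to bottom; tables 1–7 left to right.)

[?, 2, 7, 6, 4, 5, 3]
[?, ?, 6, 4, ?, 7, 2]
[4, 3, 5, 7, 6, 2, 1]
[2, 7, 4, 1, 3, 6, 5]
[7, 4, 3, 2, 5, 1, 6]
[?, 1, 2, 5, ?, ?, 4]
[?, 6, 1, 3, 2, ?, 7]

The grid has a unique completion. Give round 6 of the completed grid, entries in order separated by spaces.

6 1 2 5 7 3 4

Round 6, table 5: round 6 has {1, 2, 5, 4} and table 5 has {2, 5, 6, 4, 3}, leaving only 7.
Round 6, table 6: round 6 has {1, 2, 5, 4, 7} and table 6 has {1, 2, 5, 6, 7}, leaving only 3.
Round 6, table 1: round 6 has {1, 2, 5, 4, 3, 7} and table 1 has {2, 4, 7}, leaving only 6.
So round 6 reads: 6 1 2 5 7 3 4.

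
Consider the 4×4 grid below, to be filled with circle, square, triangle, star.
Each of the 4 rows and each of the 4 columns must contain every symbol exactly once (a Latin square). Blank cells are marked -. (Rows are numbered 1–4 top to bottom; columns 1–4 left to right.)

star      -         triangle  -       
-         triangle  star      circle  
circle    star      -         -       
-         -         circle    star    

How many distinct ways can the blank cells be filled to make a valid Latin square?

1

Row 1, column 2: eliminating its row and column leaves {circle, square}.
Row 1, column 4: eliminating its row and column leaves {square}.
Row 2, column 1: eliminating its row and column leaves {square}.
Row 3, column 3: eliminating its row and column leaves {square}.
Row 3, column 4: eliminating its row and column leaves {square, triangle}.
Row 4, column 1: eliminating its row and column leaves {square, triangle}.
Row 4, column 2: eliminating its row and column leaves {square}.
Only one assignment across all blanks avoids any row or column repeat, giving 1 completion.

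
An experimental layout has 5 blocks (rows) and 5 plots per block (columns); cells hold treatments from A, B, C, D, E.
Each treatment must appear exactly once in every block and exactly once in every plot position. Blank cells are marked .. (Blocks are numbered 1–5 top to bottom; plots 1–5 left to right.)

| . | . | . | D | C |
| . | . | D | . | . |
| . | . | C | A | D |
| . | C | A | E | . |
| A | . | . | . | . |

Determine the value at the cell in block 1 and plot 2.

A

Block 4, plot 5: block 4 has {A, C, E} and plot 5 has {C, D}, leaving only B.
Block 4, plot 1: block 4 has {A, B, C, E} and plot 1 has {A}, leaving only D.
Block 5, plot 5: block 5 has {A} and plot 5 has {B, C, D}, leaving only E.
Block 2, plot 5: block 2 has {D} and plot 5 has {B, C, D, E}, leaving only A.
Block 5, plot 3: block 5 has {A, E} and plot 3 has {A, C, D}, leaving only B.
Block 1, plot 3: block 1 has {C, D} and plot 3 has {A, B, C, D}, leaving only E.
Block 1, plot 1: block 1 has {C, D, E} and plot 1 has {A, D}, leaving only B.
Block 1 already has {B, C, D, E} and plot 2 already has {C}, so block 1, plot 2 must be A.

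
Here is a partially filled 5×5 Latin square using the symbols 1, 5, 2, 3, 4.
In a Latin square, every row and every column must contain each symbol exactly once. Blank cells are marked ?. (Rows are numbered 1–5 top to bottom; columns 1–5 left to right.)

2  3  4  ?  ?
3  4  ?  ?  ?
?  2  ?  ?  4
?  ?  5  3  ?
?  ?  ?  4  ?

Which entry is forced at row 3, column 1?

Row 4, column 2: row 4 has {5, 3} and column 2 has {2, 3, 4}, leaving only 1.
Row 4, column 1: row 4 has {1, 5, 3} and column 1 has {2, 3}, leaving only 4.
Row 4, column 5: row 4 has {1, 5, 3, 4} and column 5 has {4}, leaving only 2.
Row 5, column 2: row 5 has {4} and column 2 has {1, 2, 3, 4}, leaving only 5.
Row 5, column 1: row 5 has {5, 4} and column 1 has {2, 3, 4}, leaving only 1.
Row 3 already has {2, 4} and column 1 already has {1, 2, 3, 4}, so row 3, column 1 must be 5.

5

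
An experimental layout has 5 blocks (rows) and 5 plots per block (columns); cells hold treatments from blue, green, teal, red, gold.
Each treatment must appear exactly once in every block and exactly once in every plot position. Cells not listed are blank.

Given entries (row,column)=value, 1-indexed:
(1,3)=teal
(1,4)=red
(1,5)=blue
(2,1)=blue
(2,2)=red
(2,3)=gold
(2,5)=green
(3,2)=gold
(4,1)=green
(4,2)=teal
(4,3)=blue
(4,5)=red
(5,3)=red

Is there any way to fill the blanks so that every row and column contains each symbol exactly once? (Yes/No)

No block or plot among the givens repeats a symbol, and propagating forced cells runs into no contradiction.
One valid completion exists (for instance, gold green teal red blue / blue red gold teal green / red gold green blue teal / green teal blue gold red / teal blue red green gold).

Yes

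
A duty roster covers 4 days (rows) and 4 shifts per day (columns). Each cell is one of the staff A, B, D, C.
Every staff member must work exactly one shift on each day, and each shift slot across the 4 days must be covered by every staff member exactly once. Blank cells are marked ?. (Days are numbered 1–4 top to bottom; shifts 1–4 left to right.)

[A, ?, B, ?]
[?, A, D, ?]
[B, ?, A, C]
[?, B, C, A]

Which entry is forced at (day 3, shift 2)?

D

Day 3 already has {A, B, C} and shift 2 already has {A, B}, so day 3, shift 2 must be D.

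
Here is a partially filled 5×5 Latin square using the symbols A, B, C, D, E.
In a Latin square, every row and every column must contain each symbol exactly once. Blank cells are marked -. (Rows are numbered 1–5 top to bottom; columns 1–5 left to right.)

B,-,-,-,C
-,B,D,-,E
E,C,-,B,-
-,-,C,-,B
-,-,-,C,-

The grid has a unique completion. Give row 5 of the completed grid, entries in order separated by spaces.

Row 2, column 4: row 2 has {B, D, E} and column 4 has {B, C}, leaving only A.
Row 2, column 1: row 2 has {A, B, D, E} and column 1 has {B, E}, leaving only C.
Row 3, column 3: row 3 has {B, C, E} and column 3 has {C, D}, leaving only A.
Row 1, column 3: row 1 has {B, C} and column 3 has {A, C, D}, leaving only E.
Row 5, column 3: row 5 has {C} and column 3 has {A, C, D, E}, leaving only B.
Row 1, column 4: row 1 has {B, C, E} and column 4 has {A, B, C}, leaving only D.
Row 1, column 2: row 1 has {B, C, D, E} and column 2 has {B, C}, leaving only A.
Row 3, column 5: row 3 has {A, B, C, E} and column 5 has {B, C, E}, leaving only D.
Row 5, column 5: row 5 has {B, C} and column 5 has {B, C, D, E}, leaving only A.
Row 5, column 1: row 5 has {A, B, C} and column 1 has {B, C, E}, leaving only D.
Row 5, column 2: row 5 has {A, B, C, D} and column 2 has {A, B, C}, leaving only E.
So row 5 reads: D E B C A.

D E B C A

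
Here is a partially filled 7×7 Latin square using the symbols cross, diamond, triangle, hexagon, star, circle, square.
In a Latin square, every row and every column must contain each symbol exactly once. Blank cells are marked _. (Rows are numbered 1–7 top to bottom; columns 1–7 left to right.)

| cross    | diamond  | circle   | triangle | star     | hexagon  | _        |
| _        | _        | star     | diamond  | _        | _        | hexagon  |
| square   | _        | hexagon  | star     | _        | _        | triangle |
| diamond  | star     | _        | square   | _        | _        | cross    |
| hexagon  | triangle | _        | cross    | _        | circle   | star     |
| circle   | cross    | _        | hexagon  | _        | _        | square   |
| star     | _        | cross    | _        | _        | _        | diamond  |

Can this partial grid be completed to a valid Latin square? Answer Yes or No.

Row 1, column 7: row 1 together with column 7 already contain {cross, diamond, triangle, hexagon, star, circle, square} — every symbol — so nothing can go there. The grid has no valid completion.

No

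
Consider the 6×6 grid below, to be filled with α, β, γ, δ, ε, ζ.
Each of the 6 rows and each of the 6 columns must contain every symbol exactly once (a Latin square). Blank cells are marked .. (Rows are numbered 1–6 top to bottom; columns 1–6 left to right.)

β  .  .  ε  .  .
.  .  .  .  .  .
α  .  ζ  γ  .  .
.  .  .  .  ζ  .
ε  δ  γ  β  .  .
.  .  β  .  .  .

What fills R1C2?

ζ

Row 5, column 5: row 5 has {β, γ, δ, ε} and column 5 has {ζ}, leaving only α.
Row 5, column 6: row 5 has {α, β, γ, δ, ε} and column 6 has {}, leaving only ζ.
Row 1, column 2 is narrowed to {α, γ, ζ}.
If it were α, then row 1, column 6 would be left with no valid symbol.
If it were γ, then row 1, column 6 would be left with no valid symbol.
So row 1, column 2 must be ζ.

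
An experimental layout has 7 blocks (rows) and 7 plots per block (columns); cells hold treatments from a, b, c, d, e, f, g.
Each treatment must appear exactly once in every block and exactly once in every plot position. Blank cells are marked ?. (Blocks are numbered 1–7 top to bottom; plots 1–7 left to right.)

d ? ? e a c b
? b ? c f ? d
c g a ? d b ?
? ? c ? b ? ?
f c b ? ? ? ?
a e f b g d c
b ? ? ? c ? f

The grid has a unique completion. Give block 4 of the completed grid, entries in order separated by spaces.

e d c a b f g

Block 1, plot 2: block 1 has {a, b, c, d, e} and plot 2 has {b, c, e, g}, leaving only f.
Block 1, plot 3: block 1 has {a, b, c, d, e, f} and plot 3 has {a, b, c, f}, leaving only g.
Block 2, plot 3: block 2 has {b, c, d, f} and plot 3 has {a, b, c, f, g}, leaving only e.
Block 2, plot 1: block 2 has {b, c, d, e, f} and plot 1 has {a, b, c, d, f}, leaving only g.
Block 4, plot 1: block 4 has {b, c} and plot 1 has {a, b, c, d, f, g}, leaving only e.
Block 2, plot 6: block 2 has {b, c, d, e, f, g} and plot 6 has {b, c, d}, leaving only a.
Block 3, plot 4: block 3 has {a, b, c, d, g} and plot 4 has {b, c, e}, leaving only f.
Block 3, plot 7: block 3 has {a, b, c, d, f, g} and plot 7 has {b, c, d, f}, leaving only e.
Block 5, plot 5: block 5 has {b, c, f} and plot 5 has {a, b, c, d, f, g}, leaving only e.
Block 5, plot 6: block 5 has {b, c, e, f} and plot 6 has {a, b, c, d}, leaving only g.
Block 4, plot 6: block 4 has {b, c, e} and plot 6 has {a, b, c, d, g}, leaving only f.
Block 5, plot 7: block 5 has {b, c, e, f, g} and plot 7 has {b, c, d, e, f}, leaving only a.
Block 4, plot 7: block 4 has {b, c, e, f} and plot 7 has {a, b, c, d, e, f}, leaving only g.
Block 5, plot 4: block 5 has {a, b, c, e, f, g} and plot 4 has {b, c, e, f}, leaving only d.
Block 4, plot 4: block 4 has {b, c, e, f, g} and plot 4 has {b, c, d, e, f}, leaving only a.
Block 4, plot 2: block 4 has {a, b, c, e, f, g} and plot 2 has {b, c, e, f, g}, leaving only d.
So block 4 reads: e d c a b f g.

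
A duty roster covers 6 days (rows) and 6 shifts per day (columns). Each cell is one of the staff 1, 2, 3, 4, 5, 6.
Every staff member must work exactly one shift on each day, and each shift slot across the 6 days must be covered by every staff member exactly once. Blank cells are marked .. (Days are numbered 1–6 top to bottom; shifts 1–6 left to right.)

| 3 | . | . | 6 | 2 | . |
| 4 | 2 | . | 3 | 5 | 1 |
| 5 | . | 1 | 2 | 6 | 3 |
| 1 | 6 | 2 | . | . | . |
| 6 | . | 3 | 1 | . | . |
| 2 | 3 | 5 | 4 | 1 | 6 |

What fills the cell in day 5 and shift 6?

Day 1, shift 3: day 1 has {2, 3, 6} and shift 3 has {1, 2, 3, 5}, leaving only 4.
Day 1, shift 6: day 1 has {2, 3, 4, 6} and shift 6 has {1, 3, 6}, leaving only 5.
Day 1, shift 2: day 1 has {2, 3, 4, 5, 6} and shift 2 has {2, 3, 6}, leaving only 1.
Day 2, shift 3: day 2 has {1, 2, 3, 4, 5} and shift 3 has {1, 2, 3, 4, 5}, leaving only 6.
Day 3, shift 2: day 3 has {1, 2, 3, 5, 6} and shift 2 has {1, 2, 3, 6}, leaving only 4.
Day 4, shift 4: day 4 has {1, 2, 6} and shift 4 has {1, 2, 3, 4, 6}, leaving only 5.
Day 4, shift 6: day 4 has {1, 2, 5, 6} and shift 6 has {1, 3, 5, 6}, leaving only 4.
Day 5 already has {1, 3, 6} and shift 6 already has {1, 3, 4, 5, 6}, so day 5, shift 6 must be 2.

2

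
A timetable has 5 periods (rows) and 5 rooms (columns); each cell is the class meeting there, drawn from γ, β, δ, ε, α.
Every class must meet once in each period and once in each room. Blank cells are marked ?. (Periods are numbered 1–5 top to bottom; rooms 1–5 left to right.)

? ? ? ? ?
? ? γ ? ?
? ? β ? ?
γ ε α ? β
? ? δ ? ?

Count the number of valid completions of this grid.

Period 1, room 1: eliminating its period and room leaves {β, δ, ε, α}.
Period 1, room 2: eliminating its period and room leaves {γ, β, δ, α}.
Period 1, room 3: eliminating its period and room leaves {ε}.
Period 1, room 4: eliminating its period and room leaves {γ, β, δ, ε, α}.
Period 1, room 5: eliminating its period and room leaves {γ, δ, ε, α}.
Period 2, room 1: eliminating its period and room leaves {β, δ, ε, α}.
Period 2, room 2: eliminating its period and room leaves {β, δ, α}.
Period 2, room 4: eliminating its period and room leaves {β, δ, ε, α}.
Period 2, room 5: eliminating its period and room leaves {δ, ε, α}.
Period 3, room 1: eliminating its period and room leaves {δ, ε, α}.
Period 3, room 2: eliminating its period and room leaves {γ, δ, α}.
Period 3, room 4: eliminating its period and room leaves {γ, δ, ε, α}.
Period 3, room 5: eliminating its period and room leaves {γ, δ, ε, α}.
Period 4, room 4: eliminating its period and room leaves {δ}.
Period 5, room 1: eliminating its period and room leaves {β, ε, α}.
Period 5, room 2: eliminating its period and room leaves {γ, β, α}.
Period 5, room 4: eliminating its period and room leaves {γ, β, ε, α}.
Period 5, room 5: eliminating its period and room leaves {γ, ε, α}.
Enumerating the assignments across these blanks that avoid any period or room repeat gives 56 completions.

56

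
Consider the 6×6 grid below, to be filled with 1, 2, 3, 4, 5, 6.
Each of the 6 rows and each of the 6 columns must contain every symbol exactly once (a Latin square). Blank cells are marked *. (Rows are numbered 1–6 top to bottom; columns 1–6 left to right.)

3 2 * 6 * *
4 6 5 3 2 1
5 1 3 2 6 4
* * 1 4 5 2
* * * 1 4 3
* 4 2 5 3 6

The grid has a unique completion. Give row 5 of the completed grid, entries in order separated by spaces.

2 5 6 1 4 3

Row 5, column 2: row 5 has {1, 3, 4} and column 2 has {1, 2, 4, 6}, leaving only 5.
Row 5, column 3: row 5 has {1, 3, 4, 5} and column 3 has {1, 2, 3, 5}, leaving only 6.
Row 5, column 1: row 5 has {1, 3, 4, 5, 6} and column 1 has {3, 4, 5}, leaving only 2.
So row 5 reads: 2 5 6 1 4 3.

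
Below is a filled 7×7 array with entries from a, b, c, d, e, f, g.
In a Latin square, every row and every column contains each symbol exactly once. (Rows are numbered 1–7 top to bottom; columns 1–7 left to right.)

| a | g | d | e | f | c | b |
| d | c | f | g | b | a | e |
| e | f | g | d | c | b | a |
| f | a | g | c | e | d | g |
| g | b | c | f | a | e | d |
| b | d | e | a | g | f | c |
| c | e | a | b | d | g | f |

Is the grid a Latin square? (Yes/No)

Column 3 contains g twice (at rows 3 and 4), so it is not a permutation.

No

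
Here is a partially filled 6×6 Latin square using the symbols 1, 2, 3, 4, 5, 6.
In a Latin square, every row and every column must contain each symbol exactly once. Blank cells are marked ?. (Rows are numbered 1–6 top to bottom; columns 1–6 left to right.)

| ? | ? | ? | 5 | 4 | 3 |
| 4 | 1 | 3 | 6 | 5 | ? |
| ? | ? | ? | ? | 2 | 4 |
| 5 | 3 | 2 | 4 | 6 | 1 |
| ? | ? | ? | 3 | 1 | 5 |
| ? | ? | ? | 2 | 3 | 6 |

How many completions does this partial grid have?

Row 1, column 1: eliminating its row and column leaves {1, 2, 6}.
Row 1, column 2: eliminating its row and column leaves {2, 6}.
Row 1, column 3: eliminating its row and column leaves {1, 6}.
Row 2, column 6: eliminating its row and column leaves {2}.
Row 3, column 1: eliminating its row and column leaves {1, 3, 6}.
Row 3, column 2: eliminating its row and column leaves {5, 6}.
Row 3, column 3: eliminating its row and column leaves {1, 5, 6}.
Row 3, column 4: eliminating its row and column leaves {1}.
Row 5, column 1: eliminating its row and column leaves {2, 6}.
Row 5, column 2: eliminating its row and column leaves {2, 4, 6}.
Row 5, column 3: eliminating its row and column leaves {4, 6}.
Row 6, column 1: eliminating its row and column leaves {1}.
Row 6, column 2: eliminating its row and column leaves {4, 5}.
Row 6, column 3: eliminating its row and column leaves {1, 4, 5}.
Enumerating the assignments across these blanks that avoid any row or column repeat gives 3 completions.

3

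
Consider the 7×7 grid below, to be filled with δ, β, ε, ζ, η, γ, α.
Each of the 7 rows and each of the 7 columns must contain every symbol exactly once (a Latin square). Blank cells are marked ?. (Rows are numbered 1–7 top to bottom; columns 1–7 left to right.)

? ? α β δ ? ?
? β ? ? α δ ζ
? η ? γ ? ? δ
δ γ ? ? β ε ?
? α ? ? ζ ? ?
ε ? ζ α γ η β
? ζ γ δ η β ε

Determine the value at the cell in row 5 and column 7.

η

Row 1, column 2: row 1 has {δ, β, α} and column 2 has {β, ζ, η, γ, α}, leaving only ε.
Row 3, column 5: row 3 has {δ, η, γ} and column 5 has {δ, β, ζ, η, γ, α}, leaving only ε.
Row 3, column 3: row 3 has {δ, ε, η, γ} and column 3 has {ζ, γ, α}, leaving only β.
Row 4, column 3: row 4 has {δ, β, ε, γ} and column 3 has {β, ζ, γ, α}, leaving only η.
Row 2, column 3: row 2 has {δ, β, ζ, α} and column 3 has {β, ζ, η, γ, α}, leaving only ε.
Row 2, column 4: row 2 has {δ, β, ε, ζ, α} and column 4 has {δ, β, γ, α}, leaving only η.
Row 2, column 1: row 2 has {δ, β, ε, ζ, η, α} and column 1 has {δ, ε}, leaving only γ.
Row 4, column 4: row 4 has {δ, β, ε, η, γ} and column 4 has {δ, β, η, γ, α}, leaving only ζ.
Row 4, column 7: row 4 has {δ, β, ε, ζ, η, γ} and column 7 has {δ, β, ε, ζ}, leaving only α.
Row 5, column 3: row 5 has {ζ, α} and column 3 has {β, ε, ζ, η, γ, α}, leaving only δ.
Row 5, column 4: row 5 has {δ, ζ, α} and column 4 has {δ, β, ζ, η, γ, α}, leaving only ε.
Row 5, column 6: row 5 has {δ, ε, ζ, α} and column 6 has {δ, β, ε, η}, leaving only γ.
Row 5 already has {δ, ε, ζ, γ, α} and column 7 already has {δ, β, ε, ζ, α}, so row 5, column 7 must be η.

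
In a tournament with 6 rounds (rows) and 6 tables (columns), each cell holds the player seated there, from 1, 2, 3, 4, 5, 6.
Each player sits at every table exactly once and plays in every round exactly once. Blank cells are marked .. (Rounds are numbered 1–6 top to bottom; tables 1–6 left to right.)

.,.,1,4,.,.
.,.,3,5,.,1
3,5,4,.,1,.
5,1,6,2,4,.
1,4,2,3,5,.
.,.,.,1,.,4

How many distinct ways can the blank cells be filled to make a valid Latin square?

Round 1, table 1: eliminating its round and table leaves {2, 6}.
Round 1, table 2: eliminating its round and table leaves {2, 3, 6}.
Round 1, table 5: eliminating its round and table leaves {2, 3, 6}.
Round 1, table 6: eliminating its round and table leaves {2, 3, 5, 6}.
Round 2, table 1: eliminating its round and table leaves {2, 4, 6}.
Round 2, table 2: eliminating its round and table leaves {2, 6}.
Round 2, table 5: eliminating its round and table leaves {2, 6}.
Round 3, table 4: eliminating its round and table leaves {6}.
Round 3, table 6: eliminating its round and table leaves {2, 6}.
Round 4, table 6: eliminating its round and table leaves {3}.
Round 5, table 6: eliminating its round and table leaves {6}.
Round 6, table 1: eliminating its round and table leaves {2, 6}.
Round 6, table 2: eliminating its round and table leaves {2, 3, 6}.
Round 6, table 3: eliminating its round and table leaves {5}.
Round 6, table 5: eliminating its round and table leaves {2, 3, 6}.
Enumerating the assignments across these blanks that avoid any round or table repeat gives 4 completions.

4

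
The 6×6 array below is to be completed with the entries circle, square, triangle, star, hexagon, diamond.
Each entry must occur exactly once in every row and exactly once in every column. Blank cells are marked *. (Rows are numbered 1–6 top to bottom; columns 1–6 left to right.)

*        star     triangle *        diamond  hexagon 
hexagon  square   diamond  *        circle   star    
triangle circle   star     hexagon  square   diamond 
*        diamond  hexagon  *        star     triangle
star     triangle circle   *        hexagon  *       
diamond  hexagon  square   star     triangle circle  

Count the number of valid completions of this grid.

Row 1, column 1: eliminating its row and column leaves {circle, square}.
Row 1, column 4: eliminating its row and column leaves {circle, square}.
Row 2, column 4: eliminating its row and column leaves {triangle}.
Row 4, column 1: eliminating its row and column leaves {circle, square}.
Row 4, column 4: eliminating its row and column leaves {circle, square}.
Row 5, column 4: eliminating its row and column leaves {square, diamond}.
Row 5, column 6: eliminating its row and column leaves {square}.
Enumerating the assignments across these blanks that avoid any row or column repeat gives 2 completions.

2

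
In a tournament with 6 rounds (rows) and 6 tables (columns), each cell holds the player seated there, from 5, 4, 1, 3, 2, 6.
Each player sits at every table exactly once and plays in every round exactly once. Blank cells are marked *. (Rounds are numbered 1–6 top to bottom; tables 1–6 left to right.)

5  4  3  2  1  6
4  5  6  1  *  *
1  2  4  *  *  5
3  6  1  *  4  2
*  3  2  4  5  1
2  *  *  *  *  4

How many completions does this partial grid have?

Round 2, table 5: eliminating its round and table leaves {3, 2}.
Round 2, table 6: eliminating its round and table leaves {3}.
Round 3, table 4: eliminating its round and table leaves {3, 6}.
Round 3, table 5: eliminating its round and table leaves {3, 6}.
Round 4, table 4: eliminating its round and table leaves {5}.
Round 5, table 1: eliminating its round and table leaves {6}.
Round 6, table 2: eliminating its round and table leaves {1}.
Round 6, table 3: eliminating its round and table leaves {5}.
Round 6, table 4: eliminating its round and table leaves {5, 3, 6}.
Round 6, table 5: eliminating its round and table leaves {3, 6}.
Enumerating the assignments across these blanks that avoid any round or table repeat gives 2 completions.

2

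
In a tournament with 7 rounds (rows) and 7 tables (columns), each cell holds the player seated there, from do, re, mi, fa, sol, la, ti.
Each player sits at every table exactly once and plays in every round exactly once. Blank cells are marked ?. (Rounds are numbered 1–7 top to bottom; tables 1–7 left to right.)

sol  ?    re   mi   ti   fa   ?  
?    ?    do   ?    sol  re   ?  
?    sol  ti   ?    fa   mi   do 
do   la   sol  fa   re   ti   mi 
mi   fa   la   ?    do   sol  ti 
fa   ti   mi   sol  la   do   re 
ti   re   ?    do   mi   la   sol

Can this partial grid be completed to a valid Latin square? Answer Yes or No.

Yes

No round or table among the givens repeats a symbol, and propagating forced cells runs into no contradiction.
One valid completion exists (for instance, sol do re mi ti fa la / la mi do ti sol re fa / re sol ti la fa mi do / do la sol fa re ti mi / mi fa la re do sol ti / fa ti mi sol la do re / ti re fa do mi la sol).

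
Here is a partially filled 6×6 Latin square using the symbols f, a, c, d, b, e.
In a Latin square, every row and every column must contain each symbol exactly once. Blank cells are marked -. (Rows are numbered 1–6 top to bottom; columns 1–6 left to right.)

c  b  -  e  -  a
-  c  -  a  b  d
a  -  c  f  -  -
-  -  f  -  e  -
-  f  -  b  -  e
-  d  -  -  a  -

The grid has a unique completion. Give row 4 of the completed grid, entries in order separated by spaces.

Row 4, column 2: row 4 has {f, e} and column 2 has {f, c, d, b}, leaving only a.
Row 1, column 3: row 1 has {a, c, b, e} and column 3 has {f, c}, leaving only d.
Row 1, column 5: row 1 has {a, c, d, b, e} and column 5 has {a, b, e}, leaving only f.
Row 2, column 3: row 2 has {a, c, d, b} and column 3 has {f, c, d}, leaving only e.
Row 2, column 1: row 2 has {a, c, d, b, e} and column 1 has {a, c}, leaving only f.
Row 3, column 2: row 3 has {f, a, c} and column 2 has {f, a, c, d, b}, leaving only e.
Row 3, column 5: row 3 has {f, a, c, e} and column 5 has {f, a, b, e}, leaving only d.
Row 3, column 6: row 3 has {f, a, c, d, e} and column 6 has {a, d, e}, leaving only b.
Row 4, column 6: row 4 has {f, a, e} and column 6 has {a, d, b, e}, leaving only c.
Row 4, column 4: row 4 has {f, a, c, e} and column 4 has {f, a, b, e}, leaving only d.
Row 4, column 1: row 4 has {f, a, c, d, e} and column 1 has {f, a, c}, leaving only b.
So row 4 reads: b a f d e c.

b a f d e c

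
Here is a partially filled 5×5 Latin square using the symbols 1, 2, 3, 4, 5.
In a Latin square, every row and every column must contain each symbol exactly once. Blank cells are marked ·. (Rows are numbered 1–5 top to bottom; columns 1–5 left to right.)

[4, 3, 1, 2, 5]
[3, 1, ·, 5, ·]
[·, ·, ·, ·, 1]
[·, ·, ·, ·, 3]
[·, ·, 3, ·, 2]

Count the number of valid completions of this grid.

Row 2, column 3: eliminating its row and column leaves {2, 4}.
Row 2, column 5: eliminating its row and column leaves {4}.
Row 3, column 1: eliminating its row and column leaves {2, 5}.
Row 3, column 2: eliminating its row and column leaves {2, 4, 5}.
Row 3, column 3: eliminating its row and column leaves {2, 4, 5}.
Row 3, column 4: eliminating its row and column leaves {3, 4}.
Row 4, column 1: eliminating its row and column leaves {1, 2, 5}.
Row 4, column 2: eliminating its row and column leaves {2, 4, 5}.
Row 4, column 3: eliminating its row and column leaves {2, 4, 5}.
Row 4, column 4: eliminating its row and column leaves {1, 4}.
Row 5, column 1: eliminating its row and column leaves {1, 5}.
Row 5, column 2: eliminating its row and column leaves {4, 5}.
Row 5, column 4: eliminating its row and column leaves {1, 4}.
Enumerating the assignments across these blanks that avoid any row or column repeat gives 3 completions.

3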